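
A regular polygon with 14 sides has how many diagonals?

The number of diagonals in an n-gon is n(n - 3)/2.
For n = 14: 14(14 - 3)/2 = 14 × 11 / 2 = 77.

77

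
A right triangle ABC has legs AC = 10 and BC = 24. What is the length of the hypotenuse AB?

In a right triangle, the square of the hypotenuse equals the sum of the squares of the two legs.
The legs are 10 and 24, so the hypotenuse = sqrt(100 + 576) = sqrt(676) = 26.

26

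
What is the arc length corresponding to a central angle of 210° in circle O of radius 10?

Arc length = 2π(10)(7/12) = 35*pi/3

35*pi/3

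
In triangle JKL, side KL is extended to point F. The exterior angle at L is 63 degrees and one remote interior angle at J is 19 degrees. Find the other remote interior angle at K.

By the exterior angle theorem: exterior angle = sum of remote interior angles.
63 = 19 + angle K
angle K = 63 - 19 = 44 degrees

44 degrees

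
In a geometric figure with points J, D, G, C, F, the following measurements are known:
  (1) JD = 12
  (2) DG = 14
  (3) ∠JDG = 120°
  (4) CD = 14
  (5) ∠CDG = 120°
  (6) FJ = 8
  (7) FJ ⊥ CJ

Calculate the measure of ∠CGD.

Step 1: By the law of cosines on triangle GDC: GC² = 14² + 14² − 2·14·14·cos(120°) = 588, so GC = 14·√3.
Step 2: By the inverse law of cosines on triangle CGD: cos(∠CGD) = ((14·√3)² + 14² − 14²) / (2·14·√3·14) = 588/678.96 = 0.866, so ∠CGD = 30°.

Therefore, the measure of angle ∠CGD = 30°.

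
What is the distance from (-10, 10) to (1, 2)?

d = sqrt((1 - -10)^2 + (2 - 10)^2)
d = sqrt(11^2 + -8^2)
d = sqrt(121 + 64)
d = sqrt(185)

sqrt(185)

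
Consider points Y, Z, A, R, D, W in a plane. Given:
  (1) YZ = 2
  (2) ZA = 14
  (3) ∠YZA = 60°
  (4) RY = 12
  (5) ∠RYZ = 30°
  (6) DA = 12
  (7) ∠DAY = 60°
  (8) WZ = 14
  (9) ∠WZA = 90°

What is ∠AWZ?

Step 1: By the law of cosines on triangle WZA: WA² = 14² + 14² − 2·14·14·cos(90°) = 392, so WA = 14·√2.
Step 2: By the inverse law of cosines on triangle AWZ: cos(∠AWZ) = ((14·√2)² + 14² − 14²) / (2·14·√2·14) = 392/554.37 = 0.7071, so ∠AWZ = 45°.

Therefore, the measure of angle ∠AWZ = 45°.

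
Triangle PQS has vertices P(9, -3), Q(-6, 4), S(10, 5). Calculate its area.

Using the Shoelace formula for a triangle:
Area = (1/2)|x0(y1 - y2) + x1(y2 - y0) + x2(y0 - y1)|
Area = (1/2)|9(4 - 5) + -6(5 - -3) + 10(-3 - 4)|
Area = (1/2)|-9 + -48 + -70|
Area = (1/2)|-127|
Area = (1/2)(127)
Area = 127/2

127/2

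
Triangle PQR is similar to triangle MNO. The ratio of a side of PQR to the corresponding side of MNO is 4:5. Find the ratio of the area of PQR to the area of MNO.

The ratio of areas of similar triangles equals the square of the side ratio.
Side ratio = 4:5
Area ratio = (4/5)^2 = 16/25 = 16:25

16:25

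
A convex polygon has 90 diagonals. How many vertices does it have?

Using d = n(n - 3)/2, we solve 90 = n(n - 3)/2.
So n(n - 3) = 180.
Testing n = 15: 15 * 12 = 180 = 180. Correct.
The polygon has 15 sides.

15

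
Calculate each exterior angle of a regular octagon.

Each exterior angle of a regular n-gon is 360 / n.
For n = 8: 360 / 8 = 45 degrees.

45 degrees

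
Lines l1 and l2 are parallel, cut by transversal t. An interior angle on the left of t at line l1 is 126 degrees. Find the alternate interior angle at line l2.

Alternate interior angles are equal: 126 degrees.

126 degrees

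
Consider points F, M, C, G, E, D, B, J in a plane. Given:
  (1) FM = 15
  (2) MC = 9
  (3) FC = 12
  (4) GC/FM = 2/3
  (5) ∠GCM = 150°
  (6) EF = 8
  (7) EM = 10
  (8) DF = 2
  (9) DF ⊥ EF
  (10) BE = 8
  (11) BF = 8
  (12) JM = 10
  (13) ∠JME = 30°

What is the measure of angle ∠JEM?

Step 1: By the law of cosines on triangle EMJ: EJ² = 10² + 10² − 2·10·10·cos(30°) = 26.79, so EJ ≈ 5.18.
Step 2: By the inverse law of cosines on triangle JEM: cos(∠JEM) = (5.18² + 10² − 10²) / (2·5.18·10) = 26.79/103.53 = 0.2588, so ∠JEM = 75°.

Therefore, the measure of angle ∠JEM = 75°.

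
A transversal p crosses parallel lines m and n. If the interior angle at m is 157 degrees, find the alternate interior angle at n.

Alternate interior angles are equal: 157 degrees.

157 degrees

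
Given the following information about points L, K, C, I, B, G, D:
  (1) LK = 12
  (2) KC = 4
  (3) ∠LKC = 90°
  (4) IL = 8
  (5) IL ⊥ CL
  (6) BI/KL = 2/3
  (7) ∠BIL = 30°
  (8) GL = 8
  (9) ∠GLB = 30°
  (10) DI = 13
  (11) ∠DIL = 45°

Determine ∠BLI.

From the given relations: BI = 2/3·KL = 2/3·12 = 8.
Step 1: By the law of cosines on triangle LIB: LB² = 8² + 8² − 2·8·8·cos(30°) = 17.15, so LB ≈ 4.14.
Step 2: By the inverse law of cosines on triangle BLI: cos(∠BLI) = (4.14² + 8² − 8²) / (2·4.14·8) = 17.15/66.26 = 0.2588, so ∠BLI = 75°.

Therefore, the measure of angle ∠BLI = 75°.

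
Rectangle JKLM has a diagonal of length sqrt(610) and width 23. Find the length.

b = sqrt(d^2 - a^2) = sqrt(610 - 529) = sqrt(81) = 9

9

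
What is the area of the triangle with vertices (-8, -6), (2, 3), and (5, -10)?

The Shoelace formula computes the area from vertex coordinates by summing cross products.
For vertices (-8,-6), (2,3), (5,-10):
Signed sum = -8*3 - 2*-6 + 2*-10 - 5*3 + 5*-6 - -8*-10
= -12 + -35 + -110 = -157
Area = (1/2)|-157| = 157/2.

157/2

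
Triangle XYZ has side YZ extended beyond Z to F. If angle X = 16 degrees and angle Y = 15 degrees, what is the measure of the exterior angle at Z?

Exterior angle = 16 + 15 = 31 degrees (exterior angle theorem).

31 degrees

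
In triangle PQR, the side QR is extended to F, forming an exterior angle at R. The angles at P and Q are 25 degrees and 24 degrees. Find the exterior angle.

Exterior angle = 25 + 24 = 49 degrees (exterior angle theorem).

49 degrees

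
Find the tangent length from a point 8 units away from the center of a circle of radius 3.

tangent = √(d² - r²) = √(8² - 3²) = √(64 - 9) = √55 = sqrt(55)

sqrt(55)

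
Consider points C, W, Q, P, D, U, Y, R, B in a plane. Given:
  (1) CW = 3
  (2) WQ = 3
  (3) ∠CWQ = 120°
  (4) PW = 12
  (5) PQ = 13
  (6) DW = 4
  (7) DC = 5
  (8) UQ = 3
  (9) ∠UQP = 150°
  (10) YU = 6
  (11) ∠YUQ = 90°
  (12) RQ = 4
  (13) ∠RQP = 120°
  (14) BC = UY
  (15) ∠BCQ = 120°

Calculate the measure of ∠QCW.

Step 1: By the law of cosines on triangle CWQ: CQ² = 3² + 3² − 2·3·3·cos(120°) = 27, so CQ = 3·√3.
Step 2: By the inverse law of cosines on triangle QCW: cos(∠QCW) = ((3·√3)² + 3² − 3²) / (2·3·√3·3) = 27/31.18 = 0.866, so ∠QCW = 30°.

Therefore, the measure of angle ∠QCW = 30°.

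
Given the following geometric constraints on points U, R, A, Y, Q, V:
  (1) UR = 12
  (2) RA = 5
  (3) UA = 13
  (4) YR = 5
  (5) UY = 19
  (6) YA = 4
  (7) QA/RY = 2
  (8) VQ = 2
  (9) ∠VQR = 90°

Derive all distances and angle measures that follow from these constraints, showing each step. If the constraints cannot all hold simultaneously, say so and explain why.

These constraints are not satisfiable: by the triangle inequality in triangle AUY, (3) UA = 13 and (6) YA = 4 force UY ≤ 13 + 4 = 17, but (5) says UY = 19. No planar figure meets all of them, so nothing further can be derived.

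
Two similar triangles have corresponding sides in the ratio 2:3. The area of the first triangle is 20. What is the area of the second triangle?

For similar figures, the area ratio equals the square of the side ratio.
Side ratio (the first triangle to the second triangle) = 2:3, so area ratio = 2^2:3^2 = 4:9.
If the area of the first triangle is 20, then the area of the second triangle = 20 * (9/4) = 45.

45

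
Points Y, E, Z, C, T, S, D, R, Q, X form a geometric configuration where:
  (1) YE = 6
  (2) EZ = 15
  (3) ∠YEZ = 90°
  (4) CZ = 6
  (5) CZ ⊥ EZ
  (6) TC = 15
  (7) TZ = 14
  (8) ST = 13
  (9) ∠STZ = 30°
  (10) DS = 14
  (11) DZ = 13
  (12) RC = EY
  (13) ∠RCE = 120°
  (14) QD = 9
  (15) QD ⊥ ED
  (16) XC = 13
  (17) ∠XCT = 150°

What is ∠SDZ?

Step 1: By the law of cosines on triangle STZ: SZ² = 13² + 14² − 2·13·14·cos(30°) = 49.77, so SZ ≈ 7.05.
Step 2: By the inverse law of cosines on triangle SDZ: cos(∠SDZ) = (14² + 13² − 7.05²) / (2·14·13) = 315.23/364 = 0.866, so ∠SDZ = 30°.

Therefore, the measure of angle ∠SDZ = 30°.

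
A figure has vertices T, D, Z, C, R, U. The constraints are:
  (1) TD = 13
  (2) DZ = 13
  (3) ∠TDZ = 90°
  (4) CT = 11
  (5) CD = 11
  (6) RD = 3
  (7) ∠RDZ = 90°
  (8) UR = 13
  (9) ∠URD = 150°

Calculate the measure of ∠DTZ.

Step 1: By the law of cosines on triangle TDZ: TZ² = 13² + 13² − 2·13·13·cos(90°) = 338, so TZ = 13·√2.
Step 2: By the inverse law of cosines on triangle DTZ: cos(∠DTZ) = (13² + (13·√2)² − 13²) / (2·13·13·√2) = 338/478 = 0.7071, so ∠DTZ = 45°.

Therefore, the measure of angle ∠DTZ = 45°.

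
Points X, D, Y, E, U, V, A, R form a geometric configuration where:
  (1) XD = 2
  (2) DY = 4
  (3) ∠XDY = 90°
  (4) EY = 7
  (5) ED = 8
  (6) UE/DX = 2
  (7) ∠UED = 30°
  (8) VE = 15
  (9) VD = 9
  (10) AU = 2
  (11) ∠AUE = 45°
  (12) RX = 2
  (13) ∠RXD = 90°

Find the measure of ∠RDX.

Step 1: By the law of cosines on triangle DXR: DR² = 2² + 2² − 2·2·2·cos(90°) = 8, so DR = 2·√2.
Step 2: By the inverse law of cosines on triangle RDX: cos(∠RDX) = ((2·√2)² + 2² − 2²) / (2·2·√2·2) = 8/11.31 = 0.7071, so ∠RDX = 45°.

Therefore, the measure of angle ∠RDX = 45°.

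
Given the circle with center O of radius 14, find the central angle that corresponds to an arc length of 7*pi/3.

The full circumference is 2πr = 28*pi.
The arc is 7*pi/3 / 28*pi = 1/12 of the full circle.
So the central angle = 1/12 × 360° = 30°.

30°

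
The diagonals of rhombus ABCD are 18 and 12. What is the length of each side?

In a rhombus, the diagonals bisect each other perpendicularly, creating four congruent right triangles.
Each triangle has legs 9 (half of 18) and 6 (half of 12).
The hypotenuse of each right triangle is a side of the rhombus:
side = sqrt(9^2 + 6^2) = sqrt(117) = 3*sqrt(13)

3*sqrt(13)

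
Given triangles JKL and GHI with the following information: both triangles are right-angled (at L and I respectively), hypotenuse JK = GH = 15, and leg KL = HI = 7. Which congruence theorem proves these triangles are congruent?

The given information matches HL: The hypotenuse and one leg of two right triangles are equal (Hypotenuse-Leg).

HL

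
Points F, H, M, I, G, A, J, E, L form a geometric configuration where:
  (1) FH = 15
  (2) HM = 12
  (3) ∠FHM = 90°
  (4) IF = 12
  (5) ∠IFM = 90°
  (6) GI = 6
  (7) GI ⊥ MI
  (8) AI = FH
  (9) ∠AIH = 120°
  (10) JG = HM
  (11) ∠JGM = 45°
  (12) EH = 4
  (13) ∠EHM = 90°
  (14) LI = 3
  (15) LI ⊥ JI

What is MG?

Step 1: By the law of cosines on triangle FHM: FM² = 15² + 12² − 2·15·12·cos(90°) = 369, so FM = 3·√41.
Step 2: By the law of cosines on triangle IFM: IM² = 12² + (3·√41)² − 2·12·3·√41·cos(90°) = 513, so IM = 3·√57.
Step 3: By the law of cosines on triangle MIG: MG² = (3·√57)² + 6² − 2·3·√57·6·cos(90°) = 549, so MG = 3·√61.

Therefore, the length of MG = 3·√61.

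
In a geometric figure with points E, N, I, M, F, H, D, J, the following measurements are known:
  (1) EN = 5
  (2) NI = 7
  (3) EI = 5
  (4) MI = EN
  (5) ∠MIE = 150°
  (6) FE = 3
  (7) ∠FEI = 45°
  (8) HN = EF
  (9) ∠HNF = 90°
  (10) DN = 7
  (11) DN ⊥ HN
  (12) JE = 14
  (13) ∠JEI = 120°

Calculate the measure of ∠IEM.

From the given relations: MI = EN = 5.
Step 1: By the law of cosines on triangle EIM: EM² = 5² + 5² − 2·5·5·cos(150°) = 93.3, so EM ≈ 9.66.
Step 2: By the inverse law of cosines on triangle IEM: cos(∠IEM) = (5² + 9.66² − 5²) / (2·5·9.66) = 93.3/96.59 = 0.9659, so ∠IEM = 15°.

Therefore, the measure of angle ∠IEM = 15°.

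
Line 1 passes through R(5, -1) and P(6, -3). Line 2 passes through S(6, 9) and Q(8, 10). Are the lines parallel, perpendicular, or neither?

Slope of line 1: m1 = (-3 - -1)/(6 - 5) = -2/1 = -2
Slope of line 2: m2 = (10 - 9)/(8 - 6) = 1/2 = 1/2
m1 * m2 = -1, so perpendicular.

Perpendicular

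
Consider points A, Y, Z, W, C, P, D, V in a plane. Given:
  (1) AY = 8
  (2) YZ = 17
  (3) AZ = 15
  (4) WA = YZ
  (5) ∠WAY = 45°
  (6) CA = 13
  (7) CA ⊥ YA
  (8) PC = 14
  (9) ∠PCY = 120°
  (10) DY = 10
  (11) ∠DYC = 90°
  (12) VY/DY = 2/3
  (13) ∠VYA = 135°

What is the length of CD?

Step 1: By the law of cosines on triangle CAY: CY² = 13² + 8² − 2·13·8·cos(90°) = 233, so CY ≈ 15.26.
Step 2: By the law of cosines on triangle CYD: CD² = 15.26² + 10² − 2·15.26·10·cos(90°) = 333, so CD = 3·√37.

Therefore, the length of CD = 3·√37.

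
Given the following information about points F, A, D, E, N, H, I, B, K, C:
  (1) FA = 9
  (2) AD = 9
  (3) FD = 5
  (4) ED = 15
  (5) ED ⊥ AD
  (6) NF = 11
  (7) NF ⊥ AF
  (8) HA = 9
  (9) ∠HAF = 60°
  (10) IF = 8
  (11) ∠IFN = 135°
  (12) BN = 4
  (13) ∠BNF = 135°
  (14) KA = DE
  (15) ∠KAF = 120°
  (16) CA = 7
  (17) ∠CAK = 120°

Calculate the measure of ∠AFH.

Step 1: By the law of cosines on triangle FAH: FH² = 9² + 9² − 2·9·9·cos(60°) = 81, so FH = 9.
Step 2: By the inverse law of cosines on triangle AFH: cos(∠AFH) = (9² + 9² − 9²) / (2·9·9) = 81/162 = 0.5, so ∠AFH = 60°.

Therefore, the measure of angle ∠AFH = 60°.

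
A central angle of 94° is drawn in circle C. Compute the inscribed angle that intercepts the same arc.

An inscribed angle intercepts an arc from a point on the circle, while the central angle intercepts the same arc from the center.
The inscribed angle is always half the central angle: 94° / 2 = 47°.

47°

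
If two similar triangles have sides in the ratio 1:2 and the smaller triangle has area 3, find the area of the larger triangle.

For similar figures, the area ratio equals the square of the side ratio.
Side ratio (the smaller triangle to the larger triangle) = 1:2, so area ratio = 1^2:2^2 = 1:4.
If the area of the smaller triangle is 3, then the area of the larger triangle = 3 * (4/1) = 12.

12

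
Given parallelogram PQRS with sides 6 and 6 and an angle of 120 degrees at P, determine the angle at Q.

In a parallelogram, consecutive angles are supplementary (sum to 180°).
angle Q = 180 - angle P
angle Q = 180 - 120
angle Q = 60 degrees

60 degrees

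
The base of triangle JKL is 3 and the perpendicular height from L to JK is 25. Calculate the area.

Area = (1/2) * base * height
Area = (1/2) * 3 * 25
Area = 75/2

75/2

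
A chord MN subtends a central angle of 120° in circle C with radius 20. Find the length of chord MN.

Drop a perpendicular from the center to the chord, bisecting both the chord and the central angle.
Each half-chord = r sin(θ/2) = 20 sin(60°).
The full chord = 2 × 20 × sin(60°) = 20*sqrt(3).

20*sqrt(3)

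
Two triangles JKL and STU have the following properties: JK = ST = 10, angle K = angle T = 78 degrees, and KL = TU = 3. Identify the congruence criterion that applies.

The given information provides:
JK = ST = 10, angle K = angle T = 78 degrees, and KL = TU = 3
This matches the SAS congruence theorem.
Two pairs of corresponding sides and the included angle are equal (Side-Angle-Side).

SAS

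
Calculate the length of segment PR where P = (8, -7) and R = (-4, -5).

d = sqrt((-12)^2 + (2)^2) = sqrt(148) = 2*sqrt(37)

2*sqrt(37)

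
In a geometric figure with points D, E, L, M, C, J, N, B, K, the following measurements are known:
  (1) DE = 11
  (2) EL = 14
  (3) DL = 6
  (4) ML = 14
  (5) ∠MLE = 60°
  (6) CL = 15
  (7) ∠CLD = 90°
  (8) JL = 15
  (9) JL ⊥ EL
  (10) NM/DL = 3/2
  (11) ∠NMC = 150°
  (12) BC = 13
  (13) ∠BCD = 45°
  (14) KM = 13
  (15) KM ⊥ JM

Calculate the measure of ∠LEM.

Step 1: By the law of cosines on triangle ELM: EM² = 14² + 14² − 2·14·14·cos(60°) = 196, so EM = 14.
Step 2: By the inverse law of cosines on triangle LEM: cos(∠LEM) = (14² + 14² − 14²) / (2·14·14) = 196/392 = 0.5, so ∠LEM = 60°.

Therefore, the measure of angle ∠LEM = 60°.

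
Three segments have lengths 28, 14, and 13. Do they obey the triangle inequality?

No.
The triangle inequality is violated: 14 + 13 = 27 ≤ 28.
These lengths cannot form a triangle.

No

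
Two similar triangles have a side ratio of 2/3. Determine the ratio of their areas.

Area ratio = (side ratio)^2 = (2/3)^2 = 4:9.

4:9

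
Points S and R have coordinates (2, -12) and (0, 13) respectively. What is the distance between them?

d = sqrt((-2)^2 + (25)^2) = sqrt(629)

sqrt(629)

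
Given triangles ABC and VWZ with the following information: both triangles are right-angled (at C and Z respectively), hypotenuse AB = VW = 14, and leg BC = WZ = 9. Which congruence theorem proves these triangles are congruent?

The given information matches HL: The hypotenuse and one leg of two right triangles are equal (Hypotenuse-Leg).

HL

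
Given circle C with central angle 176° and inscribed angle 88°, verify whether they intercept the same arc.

By the inscribed angle theorem, if both angles subtend the same arc, the inscribed angle must be half the central angle.
Half of 176° = 88°, which equals the given inscribed angle of 88°.
Therefore, yes, they correspond to the same arc.

Yes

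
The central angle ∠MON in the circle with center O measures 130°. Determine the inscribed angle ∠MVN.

By the inscribed angle theorem, the inscribed angle is half the central angle.
Inscribed angle = 130° / 2 = 65°

65°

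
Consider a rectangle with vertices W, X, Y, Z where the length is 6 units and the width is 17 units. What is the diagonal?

d = sqrt(6^2 + 17^2) = sqrt(325) = 5*sqrt(13)

5*sqrt(13)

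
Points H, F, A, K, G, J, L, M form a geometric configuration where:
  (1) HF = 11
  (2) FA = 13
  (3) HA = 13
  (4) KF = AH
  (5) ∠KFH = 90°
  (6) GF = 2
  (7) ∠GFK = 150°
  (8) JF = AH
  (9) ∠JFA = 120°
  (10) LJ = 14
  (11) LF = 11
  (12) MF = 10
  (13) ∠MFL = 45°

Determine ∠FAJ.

From the given relations: JF = AH = 13.
Step 1: By the law of cosines on triangle AFJ: AJ² = 13² + 13² − 2·13·13·cos(120°) = 507, so AJ = 13·√3.
Step 2: By the inverse law of cosines on triangle FAJ: cos(∠FAJ) = (13² + (13·√3)² − 13²) / (2·13·13·√3) = 507/585.43 = 0.866, so ∠FAJ = 30°.

Therefore, the measure of angle ∠FAJ = 30°.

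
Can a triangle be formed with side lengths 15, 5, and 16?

Check all three triangle inequalities:
15 + 5 = 20 > 16 ✓
15 + 16 = 31 > 5 ✓
5 + 16 = 21 > 15 ✓
All conditions hold, so these sides form a valid triangle.

Yes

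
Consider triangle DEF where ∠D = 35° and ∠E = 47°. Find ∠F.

angle F = 180 - 35 - 47 = 98 degrees.

98 degrees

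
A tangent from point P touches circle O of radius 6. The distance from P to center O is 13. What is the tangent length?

The tangent, radius, and line from the external point to the center form a right triangle.
The right angle is where the tangent meets the radius.
By the Pythagorean theorem: tangent² + 6² = 13²
tangent² = 169 - 36 = 133
tangent = sqrt(133)

sqrt(133)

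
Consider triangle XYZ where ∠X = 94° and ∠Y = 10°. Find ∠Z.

Let angle Z = x. Then 94 + 10 + x = 180.
x = 180 - 104 = 76 degrees.

76 degrees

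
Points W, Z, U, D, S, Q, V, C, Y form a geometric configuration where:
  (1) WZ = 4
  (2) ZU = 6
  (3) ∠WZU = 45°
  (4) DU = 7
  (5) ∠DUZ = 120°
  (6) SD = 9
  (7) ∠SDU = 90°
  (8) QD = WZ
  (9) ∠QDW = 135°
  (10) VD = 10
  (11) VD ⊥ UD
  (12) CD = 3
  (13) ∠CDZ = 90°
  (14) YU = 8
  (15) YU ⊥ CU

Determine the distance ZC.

Step 1: By the law of cosines on triangle ZUD: ZD² = 6² + 7² − 2·6·7·cos(120°) = 127, so ZD = √127.
Step 2: By the law of cosines on triangle ZDC: ZC² = √127² + 3² − 2·√127·3·cos(90°) = 136, so ZC = 2·√34.

Therefore, the length of ZC = 2·√34.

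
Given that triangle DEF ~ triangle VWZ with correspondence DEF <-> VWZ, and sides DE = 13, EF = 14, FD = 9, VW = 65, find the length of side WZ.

Similar triangles have proportional sides. Setting up the proportion:
VW / DE = WZ / EF
65 / 13 = WZ / 14
WZ = 14 * 65 / 13 = 70.

70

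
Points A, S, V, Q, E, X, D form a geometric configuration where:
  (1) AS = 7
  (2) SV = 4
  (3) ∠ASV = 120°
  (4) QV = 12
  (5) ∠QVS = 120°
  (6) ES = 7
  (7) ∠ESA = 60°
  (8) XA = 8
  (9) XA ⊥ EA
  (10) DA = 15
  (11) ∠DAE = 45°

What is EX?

Step 1: By the law of cosines on triangle ESA: EA² = 7² + 7² − 2·7·7·cos(60°) = 49, so EA = 7.
Step 2: By the law of cosines on triangle EAX: EX² = 7² + 8² − 2·7·8·cos(90°) = 113, so EX = √113.

Therefore, the length of EX = √113.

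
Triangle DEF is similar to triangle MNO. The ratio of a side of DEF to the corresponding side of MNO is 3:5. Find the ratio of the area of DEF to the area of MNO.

Area ratio = (side ratio)^2 = (3/5)^2 = 9:25.

9:25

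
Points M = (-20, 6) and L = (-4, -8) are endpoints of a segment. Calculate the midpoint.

M = ((x₁ + x₂)/2, (y₁ + y₂)/2)
= ((-20 + -4)/2, (6 + -8)/2)
= (-24/2, -2/2) = (-12, -1)

(-12, -1)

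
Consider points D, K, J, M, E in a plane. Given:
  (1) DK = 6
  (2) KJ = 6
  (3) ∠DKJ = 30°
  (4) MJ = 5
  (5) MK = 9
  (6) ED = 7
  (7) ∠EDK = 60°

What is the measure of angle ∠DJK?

Step 1: By the law of cosines on triangle JKD: JD² = 6² + 6² − 2·6·6·cos(30°) = 9.65, so JD ≈ 3.11.
Step 2: By the inverse law of cosines on triangle DJK: cos(∠DJK) = (3.11² + 6² − 6²) / (2·3.11·6) = 9.65/37.27 = 0.2588, so ∠DJK = 75°.

Therefore, the measure of angle ∠DJK = 75°.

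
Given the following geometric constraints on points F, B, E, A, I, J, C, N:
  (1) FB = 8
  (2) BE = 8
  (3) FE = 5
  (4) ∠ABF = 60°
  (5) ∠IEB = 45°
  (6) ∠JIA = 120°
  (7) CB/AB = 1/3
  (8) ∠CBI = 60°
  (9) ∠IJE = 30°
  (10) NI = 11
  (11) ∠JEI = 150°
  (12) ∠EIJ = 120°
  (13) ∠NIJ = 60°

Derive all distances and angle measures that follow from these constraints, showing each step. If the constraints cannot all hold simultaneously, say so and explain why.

These constraints are not satisfiable: (9), (11) and (12) are the three interior angles of triangle IJE, which must sum to 180°, but 30° + 150° + 120° = 300°. No planar figure meets all of them, so nothing further can be derived.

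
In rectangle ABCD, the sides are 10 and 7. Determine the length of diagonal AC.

A rectangle's diagonal splits it into two right triangles, with the diagonal as the hypotenuse.
By the Pythagorean theorem, d^2 = 10^2 + 7^2 = 149.
Therefore d = sqrt(149).

sqrt(149)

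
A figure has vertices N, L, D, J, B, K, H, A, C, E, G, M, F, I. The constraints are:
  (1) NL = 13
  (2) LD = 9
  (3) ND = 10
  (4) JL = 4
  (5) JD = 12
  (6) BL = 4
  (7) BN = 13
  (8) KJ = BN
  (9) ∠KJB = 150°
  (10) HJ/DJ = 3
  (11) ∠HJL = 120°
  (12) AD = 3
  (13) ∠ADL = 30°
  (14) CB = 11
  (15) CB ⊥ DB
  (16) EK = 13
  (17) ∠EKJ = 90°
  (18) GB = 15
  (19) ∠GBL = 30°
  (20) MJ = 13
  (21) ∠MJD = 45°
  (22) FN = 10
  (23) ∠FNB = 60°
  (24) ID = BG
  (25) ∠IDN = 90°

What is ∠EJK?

From the given relations: KJ = BN = 13.
Step 1: By the law of cosines on triangle JKE: JE² = 13² + 13² − 2·13·13·cos(90°) = 338, so JE = 13·√2.
Step 2: By the inverse law of cosines on triangle EJK: cos(∠EJK) = ((13·√2)² + 13² − 13²) / (2·13·√2·13) = 338/478 = 0.7071, so ∠EJK = 45°.

Therefore, the measure of angle ∠EJK = 45°.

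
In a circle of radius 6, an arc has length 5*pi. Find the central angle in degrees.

The full circumference is 2πr = 12*pi.
The arc is 5*pi / 12*pi = 5/12 of the full circle.
So the central angle = 5/12 × 360° = 150°.

150°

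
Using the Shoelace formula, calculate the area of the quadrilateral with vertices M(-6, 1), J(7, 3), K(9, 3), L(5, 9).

Shoelace: sum of cross terms = 94, Area = (1/2)|94| = 47

47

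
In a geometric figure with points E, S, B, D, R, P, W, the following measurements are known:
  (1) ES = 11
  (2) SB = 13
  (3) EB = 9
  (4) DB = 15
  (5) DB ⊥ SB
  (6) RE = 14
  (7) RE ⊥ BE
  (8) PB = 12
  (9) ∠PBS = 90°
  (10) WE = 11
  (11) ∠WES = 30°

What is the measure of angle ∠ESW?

Step 1: By the law of cosines on triangle SEW: SW² = 11² + 11² − 2·11·11·cos(30°) = 32.42, so SW ≈ 5.69.
Step 2: By the inverse law of cosines on triangle ESW: cos(∠ESW) = (11² + 5.69² − 11²) / (2·11·5.69) = 32.42/125.27 = 0.2588, so ∠ESW = 75°.

Therefore, the measure of angle ∠ESW = 75°.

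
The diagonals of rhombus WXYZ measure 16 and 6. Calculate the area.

Area of a rhombus = (d1 * d2) / 2
Area = (16 * 6) / 2
Area = 96 / 2
Area = 48

48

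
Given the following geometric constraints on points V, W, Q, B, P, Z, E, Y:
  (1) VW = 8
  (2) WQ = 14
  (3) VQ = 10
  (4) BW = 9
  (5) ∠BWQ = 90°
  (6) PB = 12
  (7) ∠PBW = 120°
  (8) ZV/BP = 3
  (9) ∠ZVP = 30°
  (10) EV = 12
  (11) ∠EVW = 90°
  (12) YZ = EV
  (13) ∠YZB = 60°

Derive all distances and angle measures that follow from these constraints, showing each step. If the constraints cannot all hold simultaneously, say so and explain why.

The constraints are consistent.

From the given relations:
  ZV = 3·BP = 3·12 = 36
  YZ = EV = 12

Step 1: From WB = 9, BP = 12, and ∠WBP = 120°, by the law of cosines:
  WP² = WB² + BP² - 2·WB·BP·cos(120°) = 81 + 144 + 108 = 333
  WP = 3·√37

Step 2: From WV = 8, VE = 12, and ∠WVE = 90°, by the law of cosines:
  WE² = WV² + VE² - 2·WV·VE·cos(90°) = 64 + 144 - 0 = 208
  WE = 4·√13

Step 3: From QW = 14, WB = 9, and ∠QWB = 90°, by the law of cosines:
  QB² = QW² + WB² - 2·QW·WB·cos(90°) = 196 + 81 - 0 = 277
  QB ≈ 16.64

Step 4: From VQ = 10, VW = 8, QW = 14, by the inverse law of cosines:
  cos(∠QVW) = (VQ² + VW² - QW²) / (2·VQ·VW)
  ∠QVW = 101.54°

Step 5: From WQ = 14, WV = 8, QV = 10, by the inverse law of cosines:
  cos(∠QWV) = (WQ² + WV² - QV²) / (2·WQ·WV)
  ∠QWV = 44.42°

Step 6: From QV = 10, QW = 14, VW = 8, by the inverse law of cosines:
  cos(∠VQW) = (QV² + QW² - VW²) / (2·QV·QW)
  ∠VQW = 34.05°

Step 7: From WB = 9, WP = 3·√37, BP = 12, by the inverse law of cosines:
  cos(∠BWP) = (WB² + WP² - BP²) / (2·WB·WP)
  ∠BWP = 34.72°

Step 8: From WE = 4·√13, WV = 8, EV = 12, by the inverse law of cosines:
  cos(∠EWV) = (WE² + WV² - EV²) / (2·WE·WV)
  ∠EWV = 56.31°

Step 9: From QB = 16.64, QW = 14, BW = 9, by the inverse law of cosines:
  cos(∠BQW) = (QB² + QW² - BW²) / (2·QB·QW)
  ∠BQW = 32.74°

Step 10: From BQ = 16.64, BW = 9, QW = 14, by the inverse law of cosines:
  cos(∠QBW) = (BQ² + BW² - QW²) / (2·BQ·BW)
  ∠QBW = 57.26°

Step 11: From PB = 12, PW = 3·√37, BW = 9, by the inverse law of cosines:
  cos(∠BPW) = (PB² + PW² - BW²) / (2·PB·PW)
  ∠BPW = 25.28°

Step 12: From EV = 12, EW = 4·√13, VW = 8, by the inverse law of cosines:
  cos(∠VEW) = (EV² + EW² - VW²) / (2·EV·EW)
  ∠VEW = 33.69°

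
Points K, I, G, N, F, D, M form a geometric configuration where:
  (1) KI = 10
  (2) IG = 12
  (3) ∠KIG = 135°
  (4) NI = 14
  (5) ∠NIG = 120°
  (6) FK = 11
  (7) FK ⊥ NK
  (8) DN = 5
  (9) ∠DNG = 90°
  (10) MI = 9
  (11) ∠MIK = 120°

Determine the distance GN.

Step 1: By the law of cosines on triangle GIN: GN² = 12² + 14² − 2·12·14·cos(120°) = 508, so GN = 2·√127.

Therefore, the length of GN = 2·√127.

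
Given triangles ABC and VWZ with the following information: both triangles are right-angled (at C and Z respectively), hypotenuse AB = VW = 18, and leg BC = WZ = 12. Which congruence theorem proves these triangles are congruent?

The given information provides:
both triangles are right-angled (at C and Z respectively), hypotenuse AB = VW = 18, and leg BC = WZ = 12
This matches the HL congruence theorem.
The hypotenuse and one leg of two right triangles are equal (Hypotenuse-Leg).

HL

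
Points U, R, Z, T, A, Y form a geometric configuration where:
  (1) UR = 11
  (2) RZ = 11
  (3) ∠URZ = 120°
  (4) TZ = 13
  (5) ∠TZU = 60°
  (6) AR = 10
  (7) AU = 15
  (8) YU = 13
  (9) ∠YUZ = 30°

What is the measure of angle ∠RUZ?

Step 1: By the law of cosines on triangle URZ: UZ² = 11² + 11² − 2·11·11·cos(120°) = 363, so UZ = 11·√3.
Step 2: By the inverse law of cosines on triangle RUZ: cos(∠RUZ) = (11² + (11·√3)² − 11²) / (2·11·11·√3) = 363/419.16 = 0.866, so ∠RUZ = 30°.

Therefore, the measure of angle ∠RUZ = 30°.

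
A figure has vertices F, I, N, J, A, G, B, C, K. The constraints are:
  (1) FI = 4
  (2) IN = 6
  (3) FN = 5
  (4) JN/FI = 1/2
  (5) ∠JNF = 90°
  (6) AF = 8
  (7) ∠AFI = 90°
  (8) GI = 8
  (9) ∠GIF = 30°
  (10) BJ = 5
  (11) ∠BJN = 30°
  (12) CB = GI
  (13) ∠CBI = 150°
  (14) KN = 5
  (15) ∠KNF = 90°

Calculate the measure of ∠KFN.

Step 1: By the law of cosines on triangle FNK: FK² = 5² + 5² − 2·5·5·cos(90°) = 50, so FK = 5·√2.
Step 2: By the inverse law of cosines on triangle KFN: cos(∠KFN) = ((5·√2)² + 5² − 5²) / (2·5·√2·5) = 50/70.71 = 0.7071, so ∠KFN = 45°.

Therefore, the measure of angle ∠KFN = 45°.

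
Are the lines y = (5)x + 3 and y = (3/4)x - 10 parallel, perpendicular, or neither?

Slope of line 1: m1 = 5
Slope of line 2: m2 = 3/4
For parallel lines we need equal slopes: 5 != 3/4.
For perpendicular lines we need m1*m2 = -1: (5)(3/4) = 15/4 != -1.
Since neither condition holds, the lines are neither parallel nor perpendicular.

Neither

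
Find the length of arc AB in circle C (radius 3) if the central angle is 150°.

Arc length = 2π(3)(5/12) = 5*pi/2

5*pi/2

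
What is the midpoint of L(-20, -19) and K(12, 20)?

M = ((x₁ + x₂)/2, (y₁ + y₂)/2)
= ((-20 + 12)/2, (-19 + 20)/2)
= (-8/2, 1/2) = (-4, 1/2)

(-4, 1/2)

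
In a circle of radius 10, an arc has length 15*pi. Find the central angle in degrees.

θ = 360 × 15*pi / (2π × 10) = 270° (rearranging arc length formula).

270°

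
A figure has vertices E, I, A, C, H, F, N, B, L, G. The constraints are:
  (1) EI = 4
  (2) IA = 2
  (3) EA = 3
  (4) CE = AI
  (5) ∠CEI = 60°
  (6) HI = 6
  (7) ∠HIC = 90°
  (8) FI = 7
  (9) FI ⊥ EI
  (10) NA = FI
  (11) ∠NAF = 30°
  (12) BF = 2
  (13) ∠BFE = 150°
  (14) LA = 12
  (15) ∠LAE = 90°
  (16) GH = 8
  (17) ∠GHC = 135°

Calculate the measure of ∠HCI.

From the given relations: CE = AI = 2.
Step 1: By the law of cosines on triangle CEI: CI² = 2² + 4² − 2·2·4·cos(60°) = 12, so CI = 2·√3.
Step 2: By the law of cosines on triangle CIH: CH² = (2·√3)² + 6² − 2·2·√3·6·cos(90°) = 48, so CH = 4·√3.
Step 3: By the inverse law of cosines on triangle HCI: cos(∠HCI) = ((4·√3)² + (2·√3)² − 6²) / (2·4·√3·2·√3) = 24/48 = 0.5, so ∠HCI = 60°.

Therefore, the measure of angle ∠HCI = 60°.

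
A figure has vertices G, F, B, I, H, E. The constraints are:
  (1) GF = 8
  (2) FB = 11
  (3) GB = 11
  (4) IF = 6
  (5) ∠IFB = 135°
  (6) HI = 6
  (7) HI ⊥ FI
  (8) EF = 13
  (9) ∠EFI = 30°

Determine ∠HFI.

Step 1: By the law of cosines on triangle FIH: FH² = 6² + 6² − 2·6·6·cos(90°) = 72, so FH = 6·√2.
Step 2: By the inverse law of cosines on triangle HFI: cos(∠HFI) = ((6·√2)² + 6² − 6²) / (2·6·√2·6) = 72/101.82 = 0.7071, so ∠HFI = 45°.

Therefore, the measure of angle ∠HFI = 45°.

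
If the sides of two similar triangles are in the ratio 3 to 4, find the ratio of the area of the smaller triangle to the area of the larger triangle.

Area scales with the square of linear dimensions. If every length is multiplied by 3/4, then the area is multiplied by (3/4)^2 = 9/16.
The area ratio is 9:16.

9:16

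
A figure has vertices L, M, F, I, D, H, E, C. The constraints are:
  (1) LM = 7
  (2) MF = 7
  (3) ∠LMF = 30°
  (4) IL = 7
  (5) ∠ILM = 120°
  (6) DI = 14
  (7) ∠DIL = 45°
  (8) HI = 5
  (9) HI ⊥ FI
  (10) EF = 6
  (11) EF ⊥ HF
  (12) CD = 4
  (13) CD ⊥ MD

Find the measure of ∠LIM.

Step 1: By the law of cosines on triangle ILM: IM² = 7² + 7² − 2·7·7·cos(120°) = 147, so IM = 7·√3.
Step 2: By the inverse law of cosines on triangle LIM: cos(∠LIM) = (7² + (7·√3)² − 7²) / (2·7·7·√3) = 147/169.74 = 0.866, so ∠LIM = 30°.

Therefore, the measure of angle ∠LIM = 30°.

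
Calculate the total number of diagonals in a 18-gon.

Each of the 18 vertices connects to 15 non-adjacent vertices via diagonals.
Total connections = 18 × 15 = 270, but each diagonal is counted twice.
Number of diagonals = 270 / 2 = 135.

135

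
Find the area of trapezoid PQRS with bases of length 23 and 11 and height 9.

Area of a trapezoid = (base1 + base2) * height / 2
Area = (23 + 11) * 9 / 2
Area = 34 * 9 / 2
Area = 306 / 2
Area = 153

153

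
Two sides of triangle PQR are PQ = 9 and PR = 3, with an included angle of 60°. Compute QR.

When two sides and the included angle are known, the law of cosines gives the third side.
c^2 = a^2 + b^2 - 2ab cos(C) generalizes the Pythagorean theorem to non-right triangles.
Here: QR^2 = 81 + 9 - 54*(1/2) = 63
QR = 3*sqrt(7)

3*sqrt(7)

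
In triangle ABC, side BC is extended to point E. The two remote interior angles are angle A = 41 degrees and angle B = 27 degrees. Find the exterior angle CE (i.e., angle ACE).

By the exterior angle theorem, an exterior angle of a triangle equals the sum of the two remote interior angles.
Exterior angle = angle A + angle B
Exterior angle = 41 + 27 = 68 degrees

68 degrees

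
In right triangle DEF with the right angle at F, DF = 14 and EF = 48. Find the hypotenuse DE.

DE = sqrt(14^2 + 48^2) = sqrt(2500) = 50

50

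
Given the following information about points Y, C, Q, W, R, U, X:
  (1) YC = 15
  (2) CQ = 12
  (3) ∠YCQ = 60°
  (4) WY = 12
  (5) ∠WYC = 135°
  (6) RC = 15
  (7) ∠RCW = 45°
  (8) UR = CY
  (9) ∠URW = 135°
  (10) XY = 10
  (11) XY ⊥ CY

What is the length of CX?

Step 1: By the law of cosines on triangle CYX: CX² = 15² + 10² − 2·15·10·cos(90°) = 325, so CX = 5·√13.

Therefore, the length of CX = 5·√13.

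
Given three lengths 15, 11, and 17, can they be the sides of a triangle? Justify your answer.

Yes.
The triangle inequality requires that the sum of any two sides exceeds the third.
Here 11 + 15 = 26 > 17, so the condition is met.

Yes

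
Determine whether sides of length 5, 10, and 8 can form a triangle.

Check all three triangle inequalities:
5 + 10 = 15 > 8 ✓
5 + 8 = 13 > 10 ✓
10 + 8 = 18 > 5 ✓
All conditions hold, so these sides form a valid triangle.

Yes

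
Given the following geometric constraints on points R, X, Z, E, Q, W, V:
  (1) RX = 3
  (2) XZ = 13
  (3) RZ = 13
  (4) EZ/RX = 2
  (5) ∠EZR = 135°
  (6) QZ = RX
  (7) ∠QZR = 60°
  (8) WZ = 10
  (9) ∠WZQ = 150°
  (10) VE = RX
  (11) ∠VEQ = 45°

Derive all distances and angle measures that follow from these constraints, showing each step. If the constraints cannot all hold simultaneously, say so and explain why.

The constraints are consistent.

From the given relations:
  EZ = 2·RX = 2·3 = 6
  QZ = RX = 3
  VE = RX = 3

Step 1: From RZ = 13, ZE = 6, and ∠RZE = 135°, by the law of cosines:
  RE² = RZ² + ZE² - 2·RZ·ZE·cos(135°) = 169 + 36 + 110.3 = 315.3
  RE ≈ 17.76

Step 2: From RZ = 13, ZQ = 3, and ∠RZQ = 60°, by the law of cosines:
  RQ² = RZ² + ZQ² - 2·RZ·ZQ·cos(60°) = 169 + 9 - 39 = 139
  RQ = √139

Step 3: From QZ = 3, ZW = 10, and ∠QZW = 150°, by the law of cosines:
  QW² = QZ² + ZW² - 2·QZ·ZW·cos(150°) = 9 + 100 + 51.96 = 161
  QW ≈ 12.69

Step 4: From RX = 3, RZ = 13, XZ = 13, by the inverse law of cosines:
  cos(∠XRZ) = (RX² + RZ² - XZ²) / (2·RX·RZ)
  ∠XRZ = 83.37°

Step 5: From XR = 3, XZ = 13, RZ = 13, by the inverse law of cosines:
  cos(∠RXZ) = (XR² + XZ² - RZ²) / (2·XR·XZ)
  ∠RXZ = 83.37°

Step 6: From ZR = 13, ZX = 13, RX = 3, by the inverse law of cosines:
  cos(∠RZX) = (ZR² + ZX² - RX²) / (2·ZR·ZX)
  ∠RZX = 13.25°

Step 7: From RE = 17.76, RZ = 13, EZ = 6, by the inverse law of cosines:
  cos(∠ERZ) = (RE² + RZ² - EZ²) / (2·RE·RZ)
  ∠ERZ = 13.82°

Step 8: From RQ = √139, RZ = 13, QZ = 3, by the inverse law of cosines:
  cos(∠QRZ) = (RQ² + RZ² - QZ²) / (2·RQ·RZ)
  ∠QRZ = 12.73°

Step 9: From ER = 17.76, EZ = 6, RZ = 13, by the inverse law of cosines:
  cos(∠REZ) = (ER² + EZ² - RZ²) / (2·ER·EZ)
  ∠REZ = 31.18°

Step 10: From QR = √139, QZ = 3, RZ = 13, by the inverse law of cosines:
  cos(∠RQZ) = (QR² + QZ² - RZ²) / (2·QR·QZ)
  ∠RQZ = 107.27°

Step 11: From QW = 12.69, QZ = 3, WZ = 10, by the inverse law of cosines:
  cos(∠WQZ) = (QW² + QZ² - WZ²) / (2·QW·QZ)
  ∠WQZ = 23.21°

Step 12: From WQ = 12.69, WZ = 10, QZ = 3, by the inverse law of cosines:
  cos(∠QWZ) = (WQ² + WZ² - QZ²) / (2·WQ·WZ)
  ∠QWZ = 6.79°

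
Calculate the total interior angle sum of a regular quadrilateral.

The sum of interior angles of an n-sided polygon is (n - 2) * 180.
For n = 4: (4 - 2) * 180 = 2 * 180 = 360 degrees.

360 degrees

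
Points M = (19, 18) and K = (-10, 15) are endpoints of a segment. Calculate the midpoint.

The midpoint is the point halfway along the segment.
Move half the horizontal distance: 19 + (-10 - 19)/2 = 19 + -29/2 = 9/2
Move half the vertical distance: 18 + (15 - 18)/2 = 18 + -3/2 = 33/2
Midpoint = (9/2, 33/2)

(9/2, 33/2)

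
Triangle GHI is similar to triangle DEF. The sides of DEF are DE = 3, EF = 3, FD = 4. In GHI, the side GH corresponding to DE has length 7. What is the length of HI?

Since the triangles are similar, the ratio of corresponding sides is constant.
Scale factor k = GH / DE = 7 / 3 = 7/3
HI = k * EF = 7/3 * 3 = 7

7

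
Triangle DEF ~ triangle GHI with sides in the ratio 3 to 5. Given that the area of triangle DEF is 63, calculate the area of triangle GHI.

For similar figures, the area ratio equals the square of the side ratio.
Side ratio (DEF to GHI) = 3:5, so area ratio = 3^2:5^2 = 9:25.
If the area of DEF is 63, then the area of GHI = 63 * (25/9) = 175.

175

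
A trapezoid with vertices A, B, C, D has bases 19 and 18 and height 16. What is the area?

Area of a trapezoid = (base1 + base2) * height / 2
Area = (19 + 18) * 16 / 2
Area = 37 * 16 / 2
Area = 592 / 2
Area = 296

296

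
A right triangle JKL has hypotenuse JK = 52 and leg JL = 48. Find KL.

KL = sqrt(52^2 - 48^2) = sqrt(400) = 20

20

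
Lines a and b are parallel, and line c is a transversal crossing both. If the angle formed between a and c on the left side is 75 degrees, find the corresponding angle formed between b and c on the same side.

Corresponding angles are equal: 75 degrees.

75 degrees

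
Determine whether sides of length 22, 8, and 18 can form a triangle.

For three segments to close into a triangle, no single side can be as long as the other two combined.
The longest side is 22, and 8 + 18 = 26 > 22.
A triangle can be formed.

Yes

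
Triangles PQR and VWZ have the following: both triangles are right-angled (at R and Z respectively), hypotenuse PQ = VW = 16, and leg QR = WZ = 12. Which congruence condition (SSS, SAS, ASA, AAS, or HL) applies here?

The given information provides:
both triangles are right-angled (at R and Z respectively), hypotenuse PQ = VW = 16, and leg QR = WZ = 12
This matches the HL congruence theorem.
The hypotenuse and one leg of two right triangles are equal (Hypotenuse-Leg).

HL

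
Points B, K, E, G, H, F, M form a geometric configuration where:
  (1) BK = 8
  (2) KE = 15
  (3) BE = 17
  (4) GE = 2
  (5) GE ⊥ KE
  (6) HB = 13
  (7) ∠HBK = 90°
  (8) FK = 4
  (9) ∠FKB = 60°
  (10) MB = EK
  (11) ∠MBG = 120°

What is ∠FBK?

Step 1: By the law of cosines on triangle BKF: BF² = 8² + 4² − 2·8·4·cos(60°) = 48, so BF = 4·√3.
Step 2: By the inverse law of cosines on triangle FBK: cos(∠FBK) = ((4·√3)² + 8² − 4²) / (2·4·√3·8) = 96/110.85 = 0.866, so ∠FBK = 30°.

Therefore, the measure of angle ∠FBK = 30°.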